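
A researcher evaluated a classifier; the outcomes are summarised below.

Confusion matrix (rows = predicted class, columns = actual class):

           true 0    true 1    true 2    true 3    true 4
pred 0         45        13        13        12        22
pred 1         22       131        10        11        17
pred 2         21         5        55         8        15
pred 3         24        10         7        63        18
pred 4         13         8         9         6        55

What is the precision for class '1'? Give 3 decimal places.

0.686

One-vs-rest for '1': TP = diagonal; FP = other classes predicted '1'; FN = '1' predicted as other.
precision = TP/(TP+FP).
1: TP=131, FP=22+10+11+17=60 → 131/191 = 0.6859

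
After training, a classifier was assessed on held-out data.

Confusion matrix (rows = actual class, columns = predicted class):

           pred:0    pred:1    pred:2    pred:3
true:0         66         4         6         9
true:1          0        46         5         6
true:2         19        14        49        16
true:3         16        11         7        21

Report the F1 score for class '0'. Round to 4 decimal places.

0.7097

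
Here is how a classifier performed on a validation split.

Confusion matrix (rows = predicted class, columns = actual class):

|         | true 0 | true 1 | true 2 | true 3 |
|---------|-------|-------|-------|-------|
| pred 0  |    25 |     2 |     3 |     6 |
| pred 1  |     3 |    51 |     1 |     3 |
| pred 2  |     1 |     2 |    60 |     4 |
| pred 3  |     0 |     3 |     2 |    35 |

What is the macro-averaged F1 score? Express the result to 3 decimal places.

0.837

Per-class F1 score (2·TP/(2·TP+FP+FN)):
  0: TP=25, FP=2+3+6=11, FN=3+1+0=4 → 50/65 = 0.7692
  1: TP=51, FP=3+1+3=7, FN=2+2+3=7 → 102/116 = 0.8793
  2: TP=60, FP=1+2+4=7, FN=3+1+2=6 → 120/133 = 0.9023
  3: TP=35, FP=0+3+2=5, FN=6+3+4=13 → 70/88 = 0.7955
Macro-F1 score = mean = (0.7692 + 0.8793 + 0.9023 + 0.7955) / 4 = 0.837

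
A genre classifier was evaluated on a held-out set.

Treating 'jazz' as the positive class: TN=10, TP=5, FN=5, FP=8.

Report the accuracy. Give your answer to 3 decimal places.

0.536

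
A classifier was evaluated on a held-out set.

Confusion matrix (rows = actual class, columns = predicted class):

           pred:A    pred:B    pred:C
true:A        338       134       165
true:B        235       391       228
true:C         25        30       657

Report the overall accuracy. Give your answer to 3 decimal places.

0.629

Accuracy = trace / total = (338+391+657=1386) / 2203 = 1386/2203 = 0.629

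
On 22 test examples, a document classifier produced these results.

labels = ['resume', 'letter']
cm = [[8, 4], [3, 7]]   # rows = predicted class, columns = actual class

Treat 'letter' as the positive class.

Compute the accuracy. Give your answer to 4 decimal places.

Accuracy = (TP+TN)/N = (7+8)/22 = 0.6818

0.6818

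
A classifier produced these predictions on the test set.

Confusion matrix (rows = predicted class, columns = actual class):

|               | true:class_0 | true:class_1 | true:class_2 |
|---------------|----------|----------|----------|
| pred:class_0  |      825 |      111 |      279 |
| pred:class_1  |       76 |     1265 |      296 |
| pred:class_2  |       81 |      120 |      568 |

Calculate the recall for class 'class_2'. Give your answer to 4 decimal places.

recall = TP/(TP+FN).
class_2: TP=568, FN=279+296=575 → 568/1143 = 0.49694

0.4969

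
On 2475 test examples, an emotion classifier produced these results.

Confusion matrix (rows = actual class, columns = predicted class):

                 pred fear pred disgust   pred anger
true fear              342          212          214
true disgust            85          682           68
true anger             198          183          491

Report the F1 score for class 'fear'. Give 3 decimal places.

Take TP from the diagonal, FP from the rest of the 'fear' prediction marginal, FN from the rest of the 'fear' actual marginal.
F1 score = 2·TP/(2·TP+FP+FN).
fear: TP=342, FP=85+198=283, FN=212+214=426 → 684/1393 = 0.4910

0.491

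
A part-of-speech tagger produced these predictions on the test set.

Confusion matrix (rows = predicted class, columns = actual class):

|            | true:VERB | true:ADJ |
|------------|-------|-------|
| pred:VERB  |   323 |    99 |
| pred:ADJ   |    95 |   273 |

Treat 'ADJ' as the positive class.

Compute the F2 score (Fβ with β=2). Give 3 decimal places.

Fβ = (1+β²)·TP / ((1+β²)·TP + β²·FN + FP), with β²=4
= 5·273 / (5·273 + 4·99 + 95) = 0.735

0.735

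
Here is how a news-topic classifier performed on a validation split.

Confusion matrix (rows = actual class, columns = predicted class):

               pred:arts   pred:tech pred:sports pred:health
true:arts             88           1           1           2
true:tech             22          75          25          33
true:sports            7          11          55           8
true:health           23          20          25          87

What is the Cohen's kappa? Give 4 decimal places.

0.5090

Observed agreement pₒ = trace/N = 305/483 = 0.63147
Expected agreement pₑ = Σ (rowᵢ·colᵢ)/N² = (92·140 + 155·107 + 81·106 + 155·130)/483² = 0.24948
κ = (pₒ − pₑ)/(1 − pₑ) = (0.63147 − 0.24948)/(1 − 0.24948) = 0.5090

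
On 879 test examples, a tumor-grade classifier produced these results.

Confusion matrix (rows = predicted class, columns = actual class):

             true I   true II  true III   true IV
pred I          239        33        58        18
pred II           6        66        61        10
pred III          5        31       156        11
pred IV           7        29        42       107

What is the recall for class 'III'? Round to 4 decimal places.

One-vs-rest for 'III': TP = diagonal; FP = other classes predicted 'III'; FN = 'III' predicted as other.
recall = TP/(TP+FN).
III: TP=156, FN=58+61+42=161 → 156/317 = 0.49211

0.4921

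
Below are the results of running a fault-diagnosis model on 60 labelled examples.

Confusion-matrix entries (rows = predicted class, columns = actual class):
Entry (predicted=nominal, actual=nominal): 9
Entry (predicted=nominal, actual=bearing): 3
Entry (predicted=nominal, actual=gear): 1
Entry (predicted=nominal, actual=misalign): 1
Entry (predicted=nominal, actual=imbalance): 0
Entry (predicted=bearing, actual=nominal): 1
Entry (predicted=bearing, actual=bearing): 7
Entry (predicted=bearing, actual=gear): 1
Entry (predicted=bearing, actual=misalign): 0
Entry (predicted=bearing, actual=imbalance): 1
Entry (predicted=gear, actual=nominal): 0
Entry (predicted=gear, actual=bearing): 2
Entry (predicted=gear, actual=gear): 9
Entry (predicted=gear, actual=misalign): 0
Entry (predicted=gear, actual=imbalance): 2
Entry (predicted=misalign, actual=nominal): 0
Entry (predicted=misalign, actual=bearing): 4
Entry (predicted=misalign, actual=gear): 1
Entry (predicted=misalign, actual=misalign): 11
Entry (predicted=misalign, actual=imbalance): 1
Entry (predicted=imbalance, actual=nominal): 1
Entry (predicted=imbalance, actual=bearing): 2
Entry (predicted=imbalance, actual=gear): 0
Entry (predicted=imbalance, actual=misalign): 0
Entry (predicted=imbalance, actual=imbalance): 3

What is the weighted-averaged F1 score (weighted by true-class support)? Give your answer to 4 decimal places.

Per-class F1 score (2·TP/(2·TP+FP+FN)):
  nominal: TP=9, FP=3+1+1+0=5, FN=1+0+0+1=2 → 18/25 = 0.72000
  bearing: TP=7, FP=1+1+0+1=3, FN=3+2+4+2=11 → 14/28 = 0.50000
  gear: TP=9, FP=0+2+0+2=4, FN=1+1+1+0=3 → 18/25 = 0.72000
  misalign: TP=11, FP=0+4+1+1=6, FN=1+0+0+0=1 → 22/29 = 0.75862
  imbalance: TP=3, FP=1+2+0+0=3, FN=0+1+2+1=4 → 6/13 = 0.46154
Weighted-F1 score = Σ (supportᵢ/N)·F1 scoreᵢ with N=60: (11/60)·0.72000 + (18/60)·0.50000 + (12/60)·0.72000 + (12/60)·0.75862 + (7/60)·0.46154 = 0.6316

0.6316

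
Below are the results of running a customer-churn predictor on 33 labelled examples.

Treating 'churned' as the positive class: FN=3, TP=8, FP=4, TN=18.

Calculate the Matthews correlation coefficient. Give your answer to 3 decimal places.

MCC = (TP·TN − FP·FN) / √((TP+FP)(TP+FN)(TN+FP)(TN+FN))
Numerator = 8·18 − 4·3 = 132
Denominator = √(12·11·22·21) = √60984 = 246.9494
MCC = 132 / 246.9494 = 0.535

0.535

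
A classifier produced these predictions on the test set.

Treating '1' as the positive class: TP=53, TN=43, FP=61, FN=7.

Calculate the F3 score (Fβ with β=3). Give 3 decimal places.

0.810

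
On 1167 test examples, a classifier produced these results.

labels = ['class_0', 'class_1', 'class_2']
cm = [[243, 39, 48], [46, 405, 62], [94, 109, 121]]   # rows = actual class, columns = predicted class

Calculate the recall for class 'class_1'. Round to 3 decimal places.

One-vs-rest for 'class_1': TP = diagonal; FP = other classes predicted 'class_1'; FN = 'class_1' predicted as other.
recall = TP/(TP+FN).
class_1: TP=405, FN=46+62=108 → 405/513 = 0.7895

0.789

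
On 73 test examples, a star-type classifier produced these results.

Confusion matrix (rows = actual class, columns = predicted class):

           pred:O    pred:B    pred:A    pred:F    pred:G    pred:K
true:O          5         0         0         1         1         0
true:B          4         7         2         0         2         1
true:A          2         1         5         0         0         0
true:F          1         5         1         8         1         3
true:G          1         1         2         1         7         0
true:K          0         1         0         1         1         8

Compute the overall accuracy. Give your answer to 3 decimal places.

Accuracy = trace / total = (5+7+5+8+7+8=40) / 73 = 40/73 = 0.548

0.548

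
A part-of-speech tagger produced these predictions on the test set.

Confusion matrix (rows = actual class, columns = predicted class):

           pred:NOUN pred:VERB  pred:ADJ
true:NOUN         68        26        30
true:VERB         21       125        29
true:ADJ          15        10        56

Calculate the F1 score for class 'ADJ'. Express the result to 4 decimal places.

0.5714

Take TP from the diagonal, FP from the rest of the 'ADJ' prediction marginal, FN from the rest of the 'ADJ' actual marginal.
F1 score = 2·TP/(2·TP+FP+FN).
ADJ: TP=56, FP=30+29=59, FN=15+10=25 → 112/196 = 0.57143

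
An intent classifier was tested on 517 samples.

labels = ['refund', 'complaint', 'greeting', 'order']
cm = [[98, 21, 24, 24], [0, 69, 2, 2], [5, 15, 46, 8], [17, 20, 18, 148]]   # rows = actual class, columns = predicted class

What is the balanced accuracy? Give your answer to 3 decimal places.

Balanced accuracy = mean of per-class recall.
  refund: recall = 98/167 = 0.5868
  complaint: recall = 69/73 = 0.9452
  greeting: recall = 46/74 = 0.6216
  order: recall = 148/203 = 0.7291
Mean = (0.5868 + 0.9452 + 0.6216 + 0.7291) / 4 = 0.721

0.721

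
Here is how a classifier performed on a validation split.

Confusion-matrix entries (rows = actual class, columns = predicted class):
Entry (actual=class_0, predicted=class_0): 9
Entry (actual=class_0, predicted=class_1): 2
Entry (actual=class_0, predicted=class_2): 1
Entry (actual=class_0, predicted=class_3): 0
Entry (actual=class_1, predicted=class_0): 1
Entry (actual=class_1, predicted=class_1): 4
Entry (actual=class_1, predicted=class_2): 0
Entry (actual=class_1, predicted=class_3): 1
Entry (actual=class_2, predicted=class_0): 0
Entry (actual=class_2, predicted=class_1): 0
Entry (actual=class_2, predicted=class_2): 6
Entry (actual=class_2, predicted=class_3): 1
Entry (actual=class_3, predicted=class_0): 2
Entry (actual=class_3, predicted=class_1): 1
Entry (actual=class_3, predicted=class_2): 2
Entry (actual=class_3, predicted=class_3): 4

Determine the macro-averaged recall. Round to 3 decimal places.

0.680

Per-class recall (TP/(TP+FN)):
  class_0: TP=9, FN=2+1+0=3 → 9/12 = 0.7500
  class_1: TP=4, FN=1+0+1=2 → 4/6 = 0.6667
  class_2: TP=6, FN=0+0+1=1 → 6/7 = 0.8571
  class_3: TP=4, FN=2+1+2=5 → 4/9 = 0.4444
Macro-recall = mean = (0.7500 + 0.6667 + 0.8571 + 0.4444) / 4 = 0.680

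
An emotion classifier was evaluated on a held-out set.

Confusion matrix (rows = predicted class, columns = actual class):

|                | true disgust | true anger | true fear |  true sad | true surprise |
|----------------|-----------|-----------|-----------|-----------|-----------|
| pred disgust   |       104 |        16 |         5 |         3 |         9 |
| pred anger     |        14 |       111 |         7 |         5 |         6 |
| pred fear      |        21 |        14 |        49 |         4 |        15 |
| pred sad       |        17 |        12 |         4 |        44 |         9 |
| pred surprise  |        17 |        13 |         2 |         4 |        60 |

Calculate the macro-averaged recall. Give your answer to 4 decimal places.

Per-class recall (TP/(TP+FN)):
  disgust: TP=104, FN=14+21+17+17=69 → 104/173 = 0.60116
  anger: TP=111, FN=16+14+12+13=55 → 111/166 = 0.66867
  fear: TP=49, FN=5+7+4+2=18 → 49/67 = 0.73134
  sad: TP=44, FN=3+5+4+4=16 → 44/60 = 0.73333
  surprise: TP=60, FN=9+6+15+9=39 → 60/99 = 0.60606
Macro-recall = mean = (0.60116 + 0.66867 + 0.73134 + 0.73333 + 0.60606) / 5 = 0.6681

0.6681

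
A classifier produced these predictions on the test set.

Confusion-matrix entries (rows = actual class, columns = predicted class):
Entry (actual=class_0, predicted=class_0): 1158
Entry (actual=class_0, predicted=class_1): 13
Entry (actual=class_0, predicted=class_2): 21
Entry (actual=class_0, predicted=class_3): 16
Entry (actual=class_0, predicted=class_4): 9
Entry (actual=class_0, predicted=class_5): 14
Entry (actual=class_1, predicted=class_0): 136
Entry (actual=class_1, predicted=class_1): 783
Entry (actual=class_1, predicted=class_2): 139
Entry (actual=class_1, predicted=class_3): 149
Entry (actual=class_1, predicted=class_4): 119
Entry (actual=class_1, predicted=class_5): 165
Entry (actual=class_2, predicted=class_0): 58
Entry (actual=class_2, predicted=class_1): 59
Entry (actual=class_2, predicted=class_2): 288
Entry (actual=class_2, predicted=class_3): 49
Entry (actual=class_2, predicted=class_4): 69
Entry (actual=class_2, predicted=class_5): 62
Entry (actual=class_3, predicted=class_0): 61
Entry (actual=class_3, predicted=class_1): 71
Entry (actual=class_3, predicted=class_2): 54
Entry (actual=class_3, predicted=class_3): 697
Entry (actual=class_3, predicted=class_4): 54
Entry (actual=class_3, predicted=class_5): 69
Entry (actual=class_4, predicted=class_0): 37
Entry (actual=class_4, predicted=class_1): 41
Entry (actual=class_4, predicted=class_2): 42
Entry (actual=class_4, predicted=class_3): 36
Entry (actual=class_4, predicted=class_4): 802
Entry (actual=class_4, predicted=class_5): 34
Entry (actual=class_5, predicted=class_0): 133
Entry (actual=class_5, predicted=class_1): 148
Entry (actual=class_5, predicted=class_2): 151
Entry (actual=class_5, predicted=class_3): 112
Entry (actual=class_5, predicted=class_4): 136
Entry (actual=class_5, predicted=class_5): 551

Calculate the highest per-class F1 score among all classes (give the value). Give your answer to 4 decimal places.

Per-class F1 score (2·TP/(2·TP+FP+FN)):
  class_0: TP=1158, FP=136+58+61+37+133=425, FN=13+21+16+9+14=73 → 2316/2814 = 0.82303
  class_1: TP=783, FP=13+59+71+41+148=332, FN=136+139+149+119+165=708 → 1566/2606 = 0.60092
  class_2: TP=288, FP=21+139+54+42+151=407, FN=58+59+49+69+62=297 → 576/1280 = 0.45000
  class_3: TP=697, FP=16+149+49+36+112=362, FN=61+71+54+54+69=309 → 1394/2065 = 0.67506
  class_4: TP=802, FP=9+119+69+54+136=387, FN=37+41+42+36+34=190 → 1604/2181 = 0.73544
  class_5: TP=551, FP=14+165+62+69+34=344, FN=133+148+151+112+136=680 → 1102/2126 = 0.51834
Highest is class 'class_0' with F1 score = 0.8230.

0.8230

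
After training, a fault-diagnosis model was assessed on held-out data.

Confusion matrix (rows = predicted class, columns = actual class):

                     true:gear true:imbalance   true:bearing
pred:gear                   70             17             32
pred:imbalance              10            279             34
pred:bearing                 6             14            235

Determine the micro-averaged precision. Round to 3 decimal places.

0.838

Micro-averaging pools counts across classes: ΣTP=584, ΣFP=113, ΣFN=113.
Micro-precision = TP/(TP+FP) on pooled counts = 0.838 (equals overall accuracy in single-label multiclass).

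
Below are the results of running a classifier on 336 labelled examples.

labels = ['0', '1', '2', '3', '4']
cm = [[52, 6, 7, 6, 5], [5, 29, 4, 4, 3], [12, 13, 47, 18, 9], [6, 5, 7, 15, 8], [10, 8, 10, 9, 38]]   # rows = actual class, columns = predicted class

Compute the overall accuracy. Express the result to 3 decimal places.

0.539

Accuracy = trace / total = (52+29+47+15+38=181) / 336 = 181/336 = 0.539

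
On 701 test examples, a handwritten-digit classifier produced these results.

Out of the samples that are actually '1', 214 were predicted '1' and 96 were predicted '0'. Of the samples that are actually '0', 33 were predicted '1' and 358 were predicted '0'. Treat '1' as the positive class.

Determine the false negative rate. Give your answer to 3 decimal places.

0.310

FNR = FN/(FN+TP) = 96/(96+214) = 0.310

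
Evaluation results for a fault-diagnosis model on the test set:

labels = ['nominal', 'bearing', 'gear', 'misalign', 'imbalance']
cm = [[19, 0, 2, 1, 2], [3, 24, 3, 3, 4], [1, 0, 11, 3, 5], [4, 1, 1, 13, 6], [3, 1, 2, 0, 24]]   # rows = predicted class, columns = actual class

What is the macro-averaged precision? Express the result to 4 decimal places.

Per-class precision (TP/(TP+FP)):
  nominal: TP=19, FP=0+2+1+2=5 → 19/24 = 0.79167
  bearing: TP=24, FP=3+3+3+4=13 → 24/37 = 0.64865
  gear: TP=11, FP=1+0+3+5=9 → 11/20 = 0.55000
  misalign: TP=13, FP=4+1+1+6=12 → 13/25 = 0.52000
  imbalance: TP=24, FP=3+1+2+0=6 → 24/30 = 0.80000
Macro-precision = mean = (0.79167 + 0.64865 + 0.55000 + 0.52000 + 0.80000) / 5 = 0.6621

0.6621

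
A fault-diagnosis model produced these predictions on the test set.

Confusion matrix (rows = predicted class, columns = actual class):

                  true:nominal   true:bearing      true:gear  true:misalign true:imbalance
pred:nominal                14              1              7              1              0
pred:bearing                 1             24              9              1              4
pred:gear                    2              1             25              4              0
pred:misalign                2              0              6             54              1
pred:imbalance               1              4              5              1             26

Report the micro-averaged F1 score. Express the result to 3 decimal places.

0.737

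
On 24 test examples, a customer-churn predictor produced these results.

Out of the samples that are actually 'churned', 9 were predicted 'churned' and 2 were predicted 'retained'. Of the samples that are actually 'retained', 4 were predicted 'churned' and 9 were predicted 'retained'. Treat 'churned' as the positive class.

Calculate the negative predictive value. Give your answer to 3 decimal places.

NPV = TN/(TN+FN) = 9/(9+2) = 0.818

0.818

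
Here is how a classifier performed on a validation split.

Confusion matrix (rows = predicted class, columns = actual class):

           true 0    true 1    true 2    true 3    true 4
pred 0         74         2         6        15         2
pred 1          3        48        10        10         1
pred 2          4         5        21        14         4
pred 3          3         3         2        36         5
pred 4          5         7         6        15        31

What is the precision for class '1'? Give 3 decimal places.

0.667

precision = TP/(TP+FP).
1: TP=48, FP=3+10+10+1=24 → 48/72 = 0.6667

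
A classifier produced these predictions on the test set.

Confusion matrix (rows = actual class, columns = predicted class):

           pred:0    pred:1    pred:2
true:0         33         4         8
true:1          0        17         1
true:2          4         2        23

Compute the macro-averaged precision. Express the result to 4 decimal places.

0.7833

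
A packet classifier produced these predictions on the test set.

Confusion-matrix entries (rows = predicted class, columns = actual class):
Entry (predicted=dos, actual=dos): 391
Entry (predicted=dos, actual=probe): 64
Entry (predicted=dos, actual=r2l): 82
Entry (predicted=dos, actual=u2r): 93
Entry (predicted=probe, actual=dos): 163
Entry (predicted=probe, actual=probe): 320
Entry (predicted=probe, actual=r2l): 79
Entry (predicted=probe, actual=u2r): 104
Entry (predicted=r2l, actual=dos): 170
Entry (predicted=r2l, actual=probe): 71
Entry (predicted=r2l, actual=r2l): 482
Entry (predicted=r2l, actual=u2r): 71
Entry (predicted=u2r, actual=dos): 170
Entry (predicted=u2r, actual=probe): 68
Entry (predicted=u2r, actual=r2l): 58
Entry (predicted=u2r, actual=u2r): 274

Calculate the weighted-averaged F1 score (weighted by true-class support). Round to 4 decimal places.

0.5486

Per-class F1 score (2·TP/(2·TP+FP+FN)):
  dos: TP=391, FP=64+82+93=239, FN=163+170+170=503 → 782/1524 = 0.51312
  probe: TP=320, FP=163+79+104=346, FN=64+71+68=203 → 640/1189 = 0.53827
  r2l: TP=482, FP=170+71+71=312, FN=82+79+58=219 → 964/1495 = 0.64482
  u2r: TP=274, FP=170+68+58=296, FN=93+104+71=268 → 548/1112 = 0.49281
Weighted-F1 score = Σ (supportᵢ/N)·F1 scoreᵢ with N=2660: (894/2660)·0.51312 + (523/2660)·0.53827 + (701/2660)·0.64482 + (542/2660)·0.49281 = 0.5486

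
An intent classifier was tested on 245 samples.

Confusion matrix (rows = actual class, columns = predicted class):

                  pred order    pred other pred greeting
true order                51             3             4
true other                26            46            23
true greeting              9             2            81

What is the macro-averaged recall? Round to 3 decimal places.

0.748

Per-class recall (TP/(TP+FN)):
  order: TP=51, FN=3+4=7 → 51/58 = 0.8793
  other: TP=46, FN=26+23=49 → 46/95 = 0.4842
  greeting: TP=81, FN=9+2=11 → 81/92 = 0.8804
Macro-recall = mean = (0.8793 + 0.4842 + 0.8804) / 3 = 0.748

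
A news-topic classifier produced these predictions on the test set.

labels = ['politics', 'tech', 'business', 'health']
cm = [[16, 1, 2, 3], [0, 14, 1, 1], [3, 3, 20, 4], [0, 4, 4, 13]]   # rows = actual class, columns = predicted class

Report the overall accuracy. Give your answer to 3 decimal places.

0.708

Accuracy = trace / total = (16+14+20+13=63) / 89 = 63/89 = 0.708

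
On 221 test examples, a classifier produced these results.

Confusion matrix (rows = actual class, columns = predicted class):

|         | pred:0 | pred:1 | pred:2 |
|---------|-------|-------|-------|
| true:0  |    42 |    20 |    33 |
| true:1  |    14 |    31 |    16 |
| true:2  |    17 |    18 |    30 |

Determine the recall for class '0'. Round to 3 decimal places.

Treat '0' as positive and all other classes as negative.
recall = TP/(TP+FN).
0: TP=42, FN=20+33=53 → 42/95 = 0.4421

0.442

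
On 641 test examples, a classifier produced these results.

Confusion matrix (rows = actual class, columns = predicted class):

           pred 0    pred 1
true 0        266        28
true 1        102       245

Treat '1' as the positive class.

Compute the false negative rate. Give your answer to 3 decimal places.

FNR = FN/(FN+TP) = 102/(102+245) = 0.294

0.294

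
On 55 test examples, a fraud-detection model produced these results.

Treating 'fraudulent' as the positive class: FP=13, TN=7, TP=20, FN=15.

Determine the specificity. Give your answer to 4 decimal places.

0.3500

Specificity = TN/(TN+FP) = 7/(7+13) = 0.3500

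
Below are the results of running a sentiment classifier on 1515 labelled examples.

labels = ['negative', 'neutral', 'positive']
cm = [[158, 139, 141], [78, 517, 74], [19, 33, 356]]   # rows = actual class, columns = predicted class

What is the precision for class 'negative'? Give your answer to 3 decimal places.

0.620

Take TP from the diagonal, FP from the rest of the 'negative' prediction marginal, FN from the rest of the 'negative' actual marginal.
precision = TP/(TP+FP).
negative: TP=158, FP=78+19=97 → 158/255 = 0.6196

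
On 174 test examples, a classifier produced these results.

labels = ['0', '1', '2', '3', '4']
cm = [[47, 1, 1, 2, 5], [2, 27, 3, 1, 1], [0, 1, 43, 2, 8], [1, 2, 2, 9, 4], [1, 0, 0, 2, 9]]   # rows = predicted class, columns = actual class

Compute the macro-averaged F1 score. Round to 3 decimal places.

Per-class F1 score (2·TP/(2·TP+FP+FN)):
  0: TP=47, FP=1+1+2+5=9, FN=2+0+1+1=4 → 94/107 = 0.8785
  1: TP=27, FP=2+3+1+1=7, FN=1+1+2+0=4 → 54/65 = 0.8308
  2: TP=43, FP=0+1+2+8=11, FN=1+3+2+0=6 → 86/103 = 0.8350
  3: TP=9, FP=1+2+2+4=9, FN=2+1+2+2=7 → 18/34 = 0.5294
  4: TP=9, FP=1+0+0+2=3, FN=5+1+8+4=18 → 18/39 = 0.4615
Macro-F1 score = mean = (0.8785 + 0.8308 + 0.8350 + 0.5294 + 0.4615) / 5 = 0.707

0.707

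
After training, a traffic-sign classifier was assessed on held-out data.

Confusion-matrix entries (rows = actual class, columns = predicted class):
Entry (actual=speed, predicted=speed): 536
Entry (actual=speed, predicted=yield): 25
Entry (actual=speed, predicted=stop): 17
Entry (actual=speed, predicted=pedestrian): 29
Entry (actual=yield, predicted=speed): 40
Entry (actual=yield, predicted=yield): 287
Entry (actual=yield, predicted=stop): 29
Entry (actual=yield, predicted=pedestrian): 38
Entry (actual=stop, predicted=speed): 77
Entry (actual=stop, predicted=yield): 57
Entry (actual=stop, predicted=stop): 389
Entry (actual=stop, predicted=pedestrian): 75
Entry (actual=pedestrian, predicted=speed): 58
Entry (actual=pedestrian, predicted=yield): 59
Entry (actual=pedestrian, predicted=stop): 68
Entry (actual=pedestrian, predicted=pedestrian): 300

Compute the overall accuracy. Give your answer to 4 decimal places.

0.7255

Accuracy = trace / total = (536+287+389+300=1512) / 2084 = 1512/2084 = 0.7255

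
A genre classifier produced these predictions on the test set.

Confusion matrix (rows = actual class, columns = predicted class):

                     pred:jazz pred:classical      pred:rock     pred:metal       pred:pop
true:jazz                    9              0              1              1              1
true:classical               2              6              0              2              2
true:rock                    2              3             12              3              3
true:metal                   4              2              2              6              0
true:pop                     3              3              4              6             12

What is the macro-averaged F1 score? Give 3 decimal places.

0.498

Per-class F1 score (2·TP/(2·TP+FP+FN)):
  jazz: TP=9, FP=2+2+4+3=11, FN=0+1+1+1=3 → 18/32 = 0.5625
  classical: TP=6, FP=0+3+2+3=8, FN=2+0+2+2=6 → 12/26 = 0.4615
  rock: TP=12, FP=1+0+2+4=7, FN=2+3+3+3=11 → 24/42 = 0.5714
  metal: TP=6, FP=1+2+3+6=12, FN=4+2+2+0=8 → 12/32 = 0.3750
  pop: TP=12, FP=1+2+3+0=6, FN=3+3+4+6=16 → 24/46 = 0.5217
Macro-F1 score = mean = (0.5625 + 0.4615 + 0.5714 + 0.3750 + 0.5217) / 5 = 0.498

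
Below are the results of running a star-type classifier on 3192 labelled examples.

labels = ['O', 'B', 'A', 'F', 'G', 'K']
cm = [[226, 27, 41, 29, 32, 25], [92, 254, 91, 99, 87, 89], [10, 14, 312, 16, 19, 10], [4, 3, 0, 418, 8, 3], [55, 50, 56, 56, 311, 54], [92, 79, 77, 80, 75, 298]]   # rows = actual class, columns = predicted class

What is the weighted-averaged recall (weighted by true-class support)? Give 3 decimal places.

0.570

Per-class recall (TP/(TP+FN)):
  O: TP=226, FN=27+41+29+32+25=154 → 226/380 = 0.5947
  B: TP=254, FN=92+91+99+87+89=458 → 254/712 = 0.3567
  A: TP=312, FN=10+14+16+19+10=69 → 312/381 = 0.8189
  F: TP=418, FN=4+3+0+8+3=18 → 418/436 = 0.9587
  G: TP=311, FN=55+50+56+56+54=271 → 311/582 = 0.5344
  K: TP=298, FN=92+79+77+80+75=403 → 298/701 = 0.4251
Weighted-recall = Σ (supportᵢ/N)·recallᵢ with N=3192: (380/3192)·0.5947 + (712/3192)·0.3567 + (381/3192)·0.8189 + (436/3192)·0.9587 + (582/3192)·0.5344 + (701/3192)·0.4251 = 0.570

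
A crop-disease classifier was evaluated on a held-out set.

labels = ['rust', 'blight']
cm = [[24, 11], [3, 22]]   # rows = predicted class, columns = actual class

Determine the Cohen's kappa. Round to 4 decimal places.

Observed agreement pₒ = trace/N = 46/60 = 0.76667
Expected agreement pₑ = Σ (rowᵢ·colᵢ)/N² = (27·35 + 33·25)/60² = 0.49167
κ = (pₒ − pₑ)/(1 − pₑ) = (0.76667 − 0.49167)/(1 − 0.49167) = 0.5410

0.5410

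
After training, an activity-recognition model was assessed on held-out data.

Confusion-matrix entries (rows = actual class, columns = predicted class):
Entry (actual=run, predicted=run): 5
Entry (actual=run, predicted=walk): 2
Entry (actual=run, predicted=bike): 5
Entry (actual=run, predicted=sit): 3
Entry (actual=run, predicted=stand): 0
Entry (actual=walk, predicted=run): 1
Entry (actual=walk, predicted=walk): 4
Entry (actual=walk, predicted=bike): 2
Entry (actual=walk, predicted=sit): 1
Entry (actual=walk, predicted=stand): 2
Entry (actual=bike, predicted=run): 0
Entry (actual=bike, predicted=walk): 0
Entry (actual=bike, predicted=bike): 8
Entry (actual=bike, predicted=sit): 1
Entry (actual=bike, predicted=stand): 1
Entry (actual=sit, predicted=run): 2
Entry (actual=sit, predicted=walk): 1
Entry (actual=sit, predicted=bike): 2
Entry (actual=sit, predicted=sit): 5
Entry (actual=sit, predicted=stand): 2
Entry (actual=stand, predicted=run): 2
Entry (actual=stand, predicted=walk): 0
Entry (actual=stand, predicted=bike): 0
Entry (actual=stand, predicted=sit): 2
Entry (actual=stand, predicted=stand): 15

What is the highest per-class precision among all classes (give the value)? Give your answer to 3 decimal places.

0.750

Per-class precision (TP/(TP+FP)):
  run: TP=5, FP=1+0+2+2=5 → 5/10 = 0.5000
  walk: TP=4, FP=2+0+1+0=3 → 4/7 = 0.5714
  bike: TP=8, FP=5+2+2+0=9 → 8/17 = 0.4706
  sit: TP=5, FP=3+1+1+2=7 → 5/12 = 0.4167
  stand: TP=15, FP=0+2+1+2=5 → 15/20 = 0.7500
Highest is class 'stand' with precision = 0.750.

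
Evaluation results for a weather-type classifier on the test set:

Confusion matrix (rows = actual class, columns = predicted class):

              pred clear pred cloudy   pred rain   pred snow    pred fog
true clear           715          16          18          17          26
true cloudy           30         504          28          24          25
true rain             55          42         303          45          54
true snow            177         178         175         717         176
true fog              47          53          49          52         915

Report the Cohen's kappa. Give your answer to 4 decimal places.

Observed agreement pₒ = trace/N = 3154/4441 = 0.71020
Expected agreement pₑ = Σ (rowᵢ·colᵢ)/N² = (792·1024 + 611·793 + 499·573 + 1423·855 + 1116·1196)/4441² = 0.20955
κ = (pₒ − pₑ)/(1 − pₑ) = (0.71020 − 0.20955)/(1 − 0.20955) = 0.6334

0.6334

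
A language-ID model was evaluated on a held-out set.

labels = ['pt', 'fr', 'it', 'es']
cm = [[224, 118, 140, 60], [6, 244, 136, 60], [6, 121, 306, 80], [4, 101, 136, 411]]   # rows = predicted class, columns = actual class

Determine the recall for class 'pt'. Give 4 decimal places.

recall = TP/(TP+FN).
pt: TP=224, FN=6+6+4=16 → 224/240 = 0.93333

0.9333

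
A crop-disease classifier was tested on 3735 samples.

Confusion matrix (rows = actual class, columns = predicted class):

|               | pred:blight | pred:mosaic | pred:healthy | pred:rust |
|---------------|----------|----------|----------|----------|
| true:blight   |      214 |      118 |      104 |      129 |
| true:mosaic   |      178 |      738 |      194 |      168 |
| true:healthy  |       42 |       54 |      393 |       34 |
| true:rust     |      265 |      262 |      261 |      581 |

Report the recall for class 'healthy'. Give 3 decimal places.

0.751

One-vs-rest for 'healthy': TP = diagonal; FP = other classes predicted 'healthy'; FN = 'healthy' predicted as other.
recall = TP/(TP+FN).
healthy: TP=393, FN=42+54+34=130 → 393/523 = 0.7514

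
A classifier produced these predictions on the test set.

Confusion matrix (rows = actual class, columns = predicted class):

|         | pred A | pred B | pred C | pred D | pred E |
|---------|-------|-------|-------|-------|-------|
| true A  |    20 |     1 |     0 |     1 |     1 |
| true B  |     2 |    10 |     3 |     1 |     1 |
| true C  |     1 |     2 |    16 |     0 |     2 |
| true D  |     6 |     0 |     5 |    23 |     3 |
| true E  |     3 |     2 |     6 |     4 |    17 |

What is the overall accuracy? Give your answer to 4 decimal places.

0.6615

Accuracy = trace / total = (20+10+16+23+17=86) / 130 = 86/130 = 0.6615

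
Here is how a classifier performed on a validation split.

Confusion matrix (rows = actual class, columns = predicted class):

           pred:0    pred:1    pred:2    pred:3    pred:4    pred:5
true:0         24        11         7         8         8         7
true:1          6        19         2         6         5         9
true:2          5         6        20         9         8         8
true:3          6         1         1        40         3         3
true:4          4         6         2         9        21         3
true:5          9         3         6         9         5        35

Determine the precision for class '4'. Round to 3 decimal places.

0.420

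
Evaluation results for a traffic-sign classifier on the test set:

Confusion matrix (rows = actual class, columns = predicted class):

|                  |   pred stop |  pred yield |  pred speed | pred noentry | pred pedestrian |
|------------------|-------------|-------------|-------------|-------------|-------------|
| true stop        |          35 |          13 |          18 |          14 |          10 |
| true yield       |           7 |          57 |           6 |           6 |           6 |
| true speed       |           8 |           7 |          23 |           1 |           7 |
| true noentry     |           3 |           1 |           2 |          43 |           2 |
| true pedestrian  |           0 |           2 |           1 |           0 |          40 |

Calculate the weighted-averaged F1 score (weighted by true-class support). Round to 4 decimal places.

0.6211

Per-class F1 score (2·TP/(2·TP+FP+FN)):
  stop: TP=35, FP=7+8+3+0=18, FN=13+18+14+10=55 → 70/143 = 0.48951
  yield: TP=57, FP=13+7+1+2=23, FN=7+6+6+6=25 → 114/162 = 0.70370
  speed: TP=23, FP=18+6+2+1=27, FN=8+7+1+7=23 → 46/96 = 0.47917
  noentry: TP=43, FP=14+6+1+0=21, FN=3+1+2+2=8 → 86/115 = 0.74783
  pedestrian: TP=40, FP=10+6+7+2=25, FN=0+2+1+0=3 → 80/108 = 0.74074
Weighted-F1 score = Σ (supportᵢ/N)·F1 scoreᵢ with N=312: (90/312)·0.48951 + (82/312)·0.70370 + (46/312)·0.47917 + (51/312)·0.74783 + (43/312)·0.74074 = 0.6211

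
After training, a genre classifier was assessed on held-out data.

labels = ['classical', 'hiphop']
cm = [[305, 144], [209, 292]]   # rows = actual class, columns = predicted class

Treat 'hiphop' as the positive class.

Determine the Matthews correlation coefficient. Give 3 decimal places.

0.263

MCC = (TP·TN − FP·FN) / √((TP+FP)(TP+FN)(TN+FP)(TN+FN))
Numerator = 292·305 − 144·209 = 58964
Denominator = √(436·501·449·514) = √50411970696 = 224526.1025
MCC = 58964 / 224526.1025 = 0.263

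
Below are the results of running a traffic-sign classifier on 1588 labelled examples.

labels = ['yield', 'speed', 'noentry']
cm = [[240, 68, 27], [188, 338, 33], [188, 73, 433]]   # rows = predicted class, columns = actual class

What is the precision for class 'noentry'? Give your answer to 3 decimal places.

0.624

Take TP from the diagonal, FP from the rest of the 'noentry' prediction marginal, FN from the rest of the 'noentry' actual marginal.
precision = TP/(TP+FP).
noentry: TP=433, FP=188+73=261 → 433/694 = 0.6239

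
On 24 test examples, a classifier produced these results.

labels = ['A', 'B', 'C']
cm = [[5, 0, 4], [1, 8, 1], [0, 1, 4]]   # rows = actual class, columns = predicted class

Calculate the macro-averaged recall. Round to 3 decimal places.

0.719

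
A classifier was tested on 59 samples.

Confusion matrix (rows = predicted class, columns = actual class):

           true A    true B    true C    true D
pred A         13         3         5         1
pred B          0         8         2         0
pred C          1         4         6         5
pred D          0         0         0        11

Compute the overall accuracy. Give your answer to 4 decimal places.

0.6441

Accuracy = trace / total = (13+8+6+11=38) / 59 = 38/59 = 0.6441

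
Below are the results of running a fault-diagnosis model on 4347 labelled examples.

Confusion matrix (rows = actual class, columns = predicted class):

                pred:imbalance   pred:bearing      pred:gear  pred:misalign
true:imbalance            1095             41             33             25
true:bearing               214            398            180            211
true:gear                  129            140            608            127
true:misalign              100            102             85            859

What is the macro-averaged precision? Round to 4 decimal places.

0.6676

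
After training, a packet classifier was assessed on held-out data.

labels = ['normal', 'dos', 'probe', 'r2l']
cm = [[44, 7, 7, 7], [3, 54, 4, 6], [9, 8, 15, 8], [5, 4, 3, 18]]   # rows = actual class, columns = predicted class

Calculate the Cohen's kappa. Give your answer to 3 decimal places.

0.516

Observed agreement pₒ = trace/N = 131/202 = 0.6485
Expected agreement pₑ = Σ (rowᵢ·colᵢ)/N² = (65·61 + 67·73 + 40·29 + 30·39)/202² = 0.2741
κ = (pₒ − pₑ)/(1 − pₑ) = (0.6485 − 0.2741)/(1 − 0.2741) = 0.516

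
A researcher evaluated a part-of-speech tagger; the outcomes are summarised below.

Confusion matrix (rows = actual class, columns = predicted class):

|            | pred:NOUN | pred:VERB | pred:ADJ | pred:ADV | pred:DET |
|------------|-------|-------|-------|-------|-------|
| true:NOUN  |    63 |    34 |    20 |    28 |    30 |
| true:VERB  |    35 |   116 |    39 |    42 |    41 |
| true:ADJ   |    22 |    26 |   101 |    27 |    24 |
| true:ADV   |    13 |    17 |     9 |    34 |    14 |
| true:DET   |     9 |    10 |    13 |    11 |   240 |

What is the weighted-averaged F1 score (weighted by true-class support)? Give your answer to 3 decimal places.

0.539

Per-class F1 score (2·TP/(2·TP+FP+FN)):
  NOUN: TP=63, FP=35+22+13+9=79, FN=34+20+28+30=112 → 126/317 = 0.3975
  VERB: TP=116, FP=34+26+17+10=87, FN=35+39+42+41=157 → 232/476 = 0.4874
  ADJ: TP=101, FP=20+39+9+13=81, FN=22+26+27+24=99 → 202/382 = 0.5288
  ADV: TP=34, FP=28+42+27+11=108, FN=13+17+9+14=53 → 68/229 = 0.2969
  DET: TP=240, FP=30+41+24+14=109, FN=9+10+13+11=43 → 480/632 = 0.7595
Weighted-F1 score = Σ (supportᵢ/N)·F1 scoreᵢ with N=1018: (175/1018)·0.3975 + (273/1018)·0.4874 + (200/1018)·0.5288 + (87/1018)·0.2969 + (283/1018)·0.7595 = 0.539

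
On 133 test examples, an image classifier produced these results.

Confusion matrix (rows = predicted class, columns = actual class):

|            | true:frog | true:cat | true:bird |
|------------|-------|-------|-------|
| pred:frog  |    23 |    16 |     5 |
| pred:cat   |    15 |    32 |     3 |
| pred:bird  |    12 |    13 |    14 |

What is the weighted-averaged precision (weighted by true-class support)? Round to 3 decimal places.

0.549

Per-class precision (TP/(TP+FP)):
  frog: TP=23, FP=16+5=21 → 23/44 = 0.5227
  cat: TP=32, FP=15+3=18 → 32/50 = 0.6400
  bird: TP=14, FP=12+13=25 → 14/39 = 0.3590
Weighted-precision = Σ (supportᵢ/N)·precisionᵢ with N=133: (50/133)·0.5227 + (61/133)·0.6400 + (22/133)·0.3590 = 0.549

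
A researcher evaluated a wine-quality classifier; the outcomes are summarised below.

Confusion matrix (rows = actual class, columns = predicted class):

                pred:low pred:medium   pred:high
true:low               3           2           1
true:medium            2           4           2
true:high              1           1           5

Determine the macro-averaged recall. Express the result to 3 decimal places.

Per-class recall (TP/(TP+FN)):
  low: TP=3, FN=2+1=3 → 3/6 = 0.5000
  medium: TP=4, FN=2+2=4 → 4/8 = 0.5000
  high: TP=5, FN=1+1=2 → 5/7 = 0.7143
Macro-recall = mean = (0.5000 + 0.5000 + 0.7143) / 3 = 0.571

0.571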